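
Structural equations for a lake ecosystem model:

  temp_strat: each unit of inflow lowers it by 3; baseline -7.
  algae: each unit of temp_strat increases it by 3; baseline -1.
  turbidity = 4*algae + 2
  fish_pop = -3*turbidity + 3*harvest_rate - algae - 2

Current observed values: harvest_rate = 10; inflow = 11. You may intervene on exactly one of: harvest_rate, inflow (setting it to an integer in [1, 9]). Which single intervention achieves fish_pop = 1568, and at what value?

set harvest_rate = 1

Intervening on harvest_rate: with other inputs at their observed values, fish_pop = 3*harvest_rate + 1565. Solving for 1568 gives harvest_rate = 1, within [1, 9].
Intervening on inflow: fish_pop = 117*inflow + 308. Reaching 1568 requires inflow = 140/13, not an integer.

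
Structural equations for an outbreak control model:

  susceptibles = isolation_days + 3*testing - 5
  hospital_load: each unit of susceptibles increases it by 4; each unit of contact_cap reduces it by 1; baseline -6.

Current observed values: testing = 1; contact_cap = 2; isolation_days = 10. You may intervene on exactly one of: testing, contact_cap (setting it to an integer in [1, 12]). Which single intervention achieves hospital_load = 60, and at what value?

set testing = 4

Intervening on testing: with other inputs at their observed values, hospital_load = 12*testing + 12. Solving for 60 gives testing = 4, within [1, 12].
Intervening on contact_cap: hospital_load = -contact_cap + 26. Reaching 60 requires contact_cap = -34, outside [1, 12].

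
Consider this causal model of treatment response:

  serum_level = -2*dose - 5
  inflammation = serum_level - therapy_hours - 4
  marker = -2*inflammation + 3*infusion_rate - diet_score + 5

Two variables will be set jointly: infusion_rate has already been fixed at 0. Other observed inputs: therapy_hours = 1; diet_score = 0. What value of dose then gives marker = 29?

dose = 1

With infusion_rate held at 0:
Substituting into the inflammation equation gives inflammation = -2*dose - 10.
marker becomes 4*dose + 25.
Solve 4*dose + 25 = 29: dose = (29 - 25) / 4 = 1.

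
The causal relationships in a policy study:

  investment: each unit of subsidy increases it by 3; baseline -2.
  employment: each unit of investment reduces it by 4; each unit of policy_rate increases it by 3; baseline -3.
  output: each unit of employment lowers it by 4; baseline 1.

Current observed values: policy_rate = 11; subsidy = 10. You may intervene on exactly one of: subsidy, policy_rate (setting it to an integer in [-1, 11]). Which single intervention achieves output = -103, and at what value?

set subsidy = 1

Intervening on subsidy: with other inputs at their observed values, output = 48*subsidy - 151. Solving for -103 gives subsidy = 1, within [-1, 11].
Intervening on policy_rate: output = -12*policy_rate + 461. Reaching -103 requires policy_rate = 47, outside [-1, 11].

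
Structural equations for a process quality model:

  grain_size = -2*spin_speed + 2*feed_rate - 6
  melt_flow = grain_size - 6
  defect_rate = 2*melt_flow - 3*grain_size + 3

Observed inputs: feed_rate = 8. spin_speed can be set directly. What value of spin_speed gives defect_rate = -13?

spin_speed = 3

Substituting into the grain_size equation gives grain_size = -2*spin_speed + 10.
Substituting into the melt_flow equation gives melt_flow = -2*spin_speed + 4.
Substituting into the defect_rate equation gives defect_rate = 2*spin_speed - 19.
Solve 2*spin_speed - 19 = -13: spin_speed = (-13 + 19) / 2 = 3.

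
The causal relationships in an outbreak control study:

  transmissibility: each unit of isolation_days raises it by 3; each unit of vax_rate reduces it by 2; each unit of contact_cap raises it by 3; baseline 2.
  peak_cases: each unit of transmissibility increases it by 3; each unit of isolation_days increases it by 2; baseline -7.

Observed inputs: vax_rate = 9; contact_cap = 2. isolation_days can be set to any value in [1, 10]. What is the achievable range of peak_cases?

-26 to 73

Substituting into the transmissibility equation gives transmissibility = 3*isolation_days - 10.
Substituting into the peak_cases equation gives peak_cases = 11*isolation_days - 37.
Linear in isolation_days, so extremes are at the endpoints: isolation_days = 1 gives peak_cases = -26; isolation_days = 10 gives peak_cases = 73.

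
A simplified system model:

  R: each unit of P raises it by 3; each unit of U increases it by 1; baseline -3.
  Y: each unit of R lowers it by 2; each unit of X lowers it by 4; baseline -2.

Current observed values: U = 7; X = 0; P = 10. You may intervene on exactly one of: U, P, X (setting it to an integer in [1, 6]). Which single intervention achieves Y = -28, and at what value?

Intervening on U: Y = -2*U - 56. Reaching -28 requires U = -14, outside [1, 6].
Intervening on P: with other inputs at their observed values, Y = -6*P - 10. Solving for -28 gives P = 3, within [1, 6].
Intervening on X: Y = -4*X - 70. Reaching -28 requires X = -21/2, not an integer.

set P = 3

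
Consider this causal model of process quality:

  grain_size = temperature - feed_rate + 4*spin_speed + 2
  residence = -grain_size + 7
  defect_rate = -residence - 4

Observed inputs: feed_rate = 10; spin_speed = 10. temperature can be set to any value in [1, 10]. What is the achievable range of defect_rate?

Substituting into the grain_size equation gives grain_size = temperature + 32.
Substituting into the residence equation gives residence = -temperature - 25.
This gives defect_rate = temperature + 21.
Linear in temperature, so extremes are at the endpoints: temperature = 1 gives defect_rate = 22; temperature = 10 gives defect_rate = 31.

22 to 31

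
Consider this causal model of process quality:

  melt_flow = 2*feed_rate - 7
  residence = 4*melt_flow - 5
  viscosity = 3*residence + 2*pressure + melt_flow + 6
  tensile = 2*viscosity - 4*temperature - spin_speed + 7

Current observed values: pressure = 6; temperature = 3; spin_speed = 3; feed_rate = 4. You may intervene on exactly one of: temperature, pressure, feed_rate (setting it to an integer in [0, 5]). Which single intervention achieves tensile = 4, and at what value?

Intervening on temperature: tensile = -4*temperature + 36. Reaching 4 requires temperature = 8, outside [0, 5].
Intervening on pressure: with other inputs at their observed values, tensile = 4*pressure. Solving for 4 gives pressure = 1, within [0, 5].
Intervening on feed_rate: tensile = 52*feed_rate - 184. Reaching 4 requires feed_rate = 47/13, not an integer.

set pressure = 1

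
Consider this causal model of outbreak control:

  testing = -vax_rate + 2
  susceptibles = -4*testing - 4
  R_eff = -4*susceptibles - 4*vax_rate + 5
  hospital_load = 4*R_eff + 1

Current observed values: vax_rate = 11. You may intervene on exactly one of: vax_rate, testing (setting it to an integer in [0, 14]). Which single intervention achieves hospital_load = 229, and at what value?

set testing = 5

Intervening on vax_rate: hospital_load = -80*vax_rate + 213. Reaching 229 requires vax_rate = -1/5, not an integer.
Intervening on testing: with other inputs at their observed values, hospital_load = 64*testing - 91. Solving for 229 gives testing = 5, within [0, 14].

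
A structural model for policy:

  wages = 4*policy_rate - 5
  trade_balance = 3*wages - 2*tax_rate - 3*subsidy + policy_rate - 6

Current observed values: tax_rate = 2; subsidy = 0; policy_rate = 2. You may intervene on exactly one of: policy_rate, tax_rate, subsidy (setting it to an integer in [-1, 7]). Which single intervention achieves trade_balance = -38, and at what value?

Intervening on policy_rate: with other inputs at their observed values, trade_balance = 13*policy_rate - 25. Solving for -38 gives policy_rate = -1, within [-1, 7].
Intervening on tax_rate: trade_balance = -2*tax_rate + 5. Reaching -38 requires tax_rate = 43/2, not an integer.
Intervening on subsidy: trade_balance = -3*subsidy + 1. Reaching -38 requires subsidy = 13, outside [-1, 7].

set policy_rate = -1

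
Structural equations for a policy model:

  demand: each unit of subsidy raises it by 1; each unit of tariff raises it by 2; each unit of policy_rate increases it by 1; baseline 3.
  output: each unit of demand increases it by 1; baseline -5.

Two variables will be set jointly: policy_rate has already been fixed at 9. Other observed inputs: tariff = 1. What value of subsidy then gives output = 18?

With policy_rate held at 9:
Substituting into the demand equation gives demand = subsidy + 14.
So output = subsidy + 9.
Solve subsidy + 9 = 18: subsidy = (18 - 9) / 1 = 9.

subsidy = 9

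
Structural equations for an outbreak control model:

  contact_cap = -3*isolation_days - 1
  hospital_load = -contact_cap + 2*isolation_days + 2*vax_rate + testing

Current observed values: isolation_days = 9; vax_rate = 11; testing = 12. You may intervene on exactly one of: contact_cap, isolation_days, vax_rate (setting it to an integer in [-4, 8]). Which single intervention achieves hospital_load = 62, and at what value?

Intervening on contact_cap: hospital_load = -contact_cap + 52. Reaching 62 requires contact_cap = -10, outside [-4, 8].
Intervening on isolation_days: hospital_load = 5*isolation_days + 35. Reaching 62 requires isolation_days = 27/5, not an integer.
Intervening on vax_rate: with other inputs at their observed values, hospital_load = 2*vax_rate + 58. Solving for 62 gives vax_rate = 2, within [-4, 8].

set vax_rate = 2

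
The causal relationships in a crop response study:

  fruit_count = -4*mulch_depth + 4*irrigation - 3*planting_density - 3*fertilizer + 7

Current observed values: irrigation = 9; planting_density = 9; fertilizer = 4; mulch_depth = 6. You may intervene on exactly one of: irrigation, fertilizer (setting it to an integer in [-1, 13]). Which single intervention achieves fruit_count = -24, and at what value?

set irrigation = 8

Intervening on irrigation: with other inputs at their observed values, fruit_count = 4*irrigation - 56. Solving for -24 gives irrigation = 8, within [-1, 13].
Intervening on fertilizer: fruit_count = -3*fertilizer - 8. Reaching -24 requires fertilizer = 16/3, not an integer.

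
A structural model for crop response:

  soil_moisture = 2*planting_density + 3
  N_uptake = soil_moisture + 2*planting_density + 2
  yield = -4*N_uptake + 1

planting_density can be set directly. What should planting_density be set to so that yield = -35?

Substituting into the N_uptake equation gives N_uptake = 4*planting_density + 5.
Substituting into the yield equation gives yield = -16*planting_density - 19.
Solve -16*planting_density - 19 = -35: planting_density = (-35 + 19) / -16 = 1.

planting_density = 1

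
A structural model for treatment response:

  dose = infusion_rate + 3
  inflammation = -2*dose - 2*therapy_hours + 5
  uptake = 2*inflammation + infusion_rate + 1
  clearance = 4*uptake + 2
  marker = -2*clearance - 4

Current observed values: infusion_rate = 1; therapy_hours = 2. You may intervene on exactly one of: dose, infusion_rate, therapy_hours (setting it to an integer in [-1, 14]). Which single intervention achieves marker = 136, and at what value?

set infusion_rate = 3

Intervening on dose: marker = 32*dose - 40. Reaching 136 requires dose = 11/2, not an integer.
Intervening on infusion_rate: with other inputs at their observed values, marker = 24*infusion_rate + 64. Solving for 136 gives infusion_rate = 3, within [-1, 14].
Intervening on therapy_hours: marker = 32*therapy_hours + 24. Reaching 136 requires therapy_hours = 7/2, not an integer.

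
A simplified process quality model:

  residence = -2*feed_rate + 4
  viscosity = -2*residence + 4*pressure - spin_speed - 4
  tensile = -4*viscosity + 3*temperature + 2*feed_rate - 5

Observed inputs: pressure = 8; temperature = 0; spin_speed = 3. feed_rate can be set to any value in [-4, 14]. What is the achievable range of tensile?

Substituting into the viscosity equation gives viscosity = 4*feed_rate + 17.
Substituting into the tensile equation gives tensile = -14*feed_rate - 73.
Linear in feed_rate, so extremes are at the endpoints: feed_rate = -4 gives tensile = -17; feed_rate = 14 gives tensile = -269.

-269 to -17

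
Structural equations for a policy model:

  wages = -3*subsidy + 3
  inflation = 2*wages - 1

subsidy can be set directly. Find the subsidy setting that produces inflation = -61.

subsidy = 11

Substituting into the inflation equation gives inflation = -6*subsidy + 5.
Solve -6*subsidy + 5 = -61: subsidy = (-61 - 5) / -6 = 11.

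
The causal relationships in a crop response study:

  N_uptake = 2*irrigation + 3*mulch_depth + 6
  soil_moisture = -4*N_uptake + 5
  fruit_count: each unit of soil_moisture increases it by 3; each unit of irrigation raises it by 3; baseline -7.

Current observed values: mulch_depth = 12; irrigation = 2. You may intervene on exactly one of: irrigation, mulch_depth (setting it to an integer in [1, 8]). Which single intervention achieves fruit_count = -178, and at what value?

set mulch_depth = 2

Intervening on irrigation: fruit_count = -21*irrigation - 496. Reaching -178 requires irrigation = -106/7, not an integer.
Intervening on mulch_depth: with other inputs at their observed values, fruit_count = -36*mulch_depth - 106. Solving for -178 gives mulch_depth = 2, within [1, 8].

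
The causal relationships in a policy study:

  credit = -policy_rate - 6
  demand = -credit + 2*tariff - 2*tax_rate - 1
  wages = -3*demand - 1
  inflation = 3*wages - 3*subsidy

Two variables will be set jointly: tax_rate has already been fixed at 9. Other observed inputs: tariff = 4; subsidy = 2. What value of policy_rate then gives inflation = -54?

policy_rate = 10

With tax_rate held at 9:
Substituting into the demand equation gives demand = policy_rate - 5.
So wages = -3*policy_rate + 14.
This gives inflation = -9*policy_rate + 36.
Solve -9*policy_rate + 36 = -54: policy_rate = (-54 - 36) / -9 = 10.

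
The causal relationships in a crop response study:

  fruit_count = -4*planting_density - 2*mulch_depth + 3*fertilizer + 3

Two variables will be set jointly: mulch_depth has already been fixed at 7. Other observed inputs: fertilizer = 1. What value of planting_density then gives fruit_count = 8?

planting_density = -4

With mulch_depth held at 7:
Substituting into the fruit_count equation gives fruit_count = -4*planting_density - 8.
Solve -4*planting_density - 8 = 8: planting_density = (8 + 8) / -4 = -4.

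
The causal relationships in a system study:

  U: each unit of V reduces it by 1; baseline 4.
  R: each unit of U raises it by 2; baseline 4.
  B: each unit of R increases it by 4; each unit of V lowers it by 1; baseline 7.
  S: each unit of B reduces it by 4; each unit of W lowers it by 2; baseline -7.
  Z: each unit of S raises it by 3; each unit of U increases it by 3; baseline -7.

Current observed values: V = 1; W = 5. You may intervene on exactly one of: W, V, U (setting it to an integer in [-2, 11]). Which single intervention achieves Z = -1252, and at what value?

Intervening on W: Z = -6*W - 571. Reaching -1252 requires W = 227/2, not an integer.
Intervening on V: Z = 105*V - 706. Reaching -1252 requires V = -26/5, not an integer.
Intervening on U: with other inputs at their observed values, Z = -93*U - 322. Solving for -1252 gives U = 10, within [-2, 11].

set U = 10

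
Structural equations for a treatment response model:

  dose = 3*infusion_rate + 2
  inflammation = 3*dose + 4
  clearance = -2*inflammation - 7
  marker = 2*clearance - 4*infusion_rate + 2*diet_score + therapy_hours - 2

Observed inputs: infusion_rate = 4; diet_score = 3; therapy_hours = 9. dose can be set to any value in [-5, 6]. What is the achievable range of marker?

-105 to 27

Intervening on dose fixes its value directly, overriding its dependence on infusion_rate.
Substituting into the clearance equation gives clearance = -6*dose - 15.
Substituting into the marker equation gives marker = -12*dose - 33.
Linear in dose, so extremes are at the endpoints: dose = -5 gives marker = 27; dose = 6 gives marker = -105.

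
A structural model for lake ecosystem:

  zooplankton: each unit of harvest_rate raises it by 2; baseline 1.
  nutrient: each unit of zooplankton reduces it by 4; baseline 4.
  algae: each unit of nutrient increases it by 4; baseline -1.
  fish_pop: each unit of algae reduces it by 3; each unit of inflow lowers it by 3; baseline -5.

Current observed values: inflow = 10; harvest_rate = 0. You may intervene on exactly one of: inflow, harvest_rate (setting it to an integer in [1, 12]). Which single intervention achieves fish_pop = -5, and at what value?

Intervening on inflow: with other inputs at their observed values, fish_pop = -3*inflow - 2. Solving for -5 gives inflow = 1, within [1, 12].
Intervening on harvest_rate: fish_pop = 96*harvest_rate - 32. Reaching -5 requires harvest_rate = 9/32, not an integer.

set inflow = 1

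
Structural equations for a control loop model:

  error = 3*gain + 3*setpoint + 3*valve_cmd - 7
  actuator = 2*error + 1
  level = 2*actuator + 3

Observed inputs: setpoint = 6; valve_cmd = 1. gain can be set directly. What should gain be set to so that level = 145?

gain = 7

Substituting into the error equation gives error = 3*gain + 14.
Substituting into the actuator equation gives actuator = 6*gain + 29.
This gives level = 12*gain + 61.
Solve 12*gain + 61 = 145: gain = (145 - 61) / 12 = 7.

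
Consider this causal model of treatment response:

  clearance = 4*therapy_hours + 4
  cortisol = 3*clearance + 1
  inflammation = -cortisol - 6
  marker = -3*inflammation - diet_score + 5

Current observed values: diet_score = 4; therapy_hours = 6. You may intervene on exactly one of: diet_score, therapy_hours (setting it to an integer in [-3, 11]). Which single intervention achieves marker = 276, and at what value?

Intervening on diet_score: with other inputs at their observed values, marker = -diet_score + 278. Solving for 276 gives diet_score = 2, within [-3, 11].
Intervening on therapy_hours: marker = 36*therapy_hours + 58. Reaching 276 requires therapy_hours = 109/18, not an integer.

set diet_score = 2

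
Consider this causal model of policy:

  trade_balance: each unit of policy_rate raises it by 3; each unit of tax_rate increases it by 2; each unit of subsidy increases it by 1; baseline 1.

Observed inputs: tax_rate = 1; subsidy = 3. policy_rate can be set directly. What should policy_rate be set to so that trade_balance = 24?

policy_rate = 6

Substituting into the trade_balance equation gives trade_balance = 3*policy_rate + 6.
Solve 3*policy_rate + 6 = 24: policy_rate = (24 - 6) / 3 = 6.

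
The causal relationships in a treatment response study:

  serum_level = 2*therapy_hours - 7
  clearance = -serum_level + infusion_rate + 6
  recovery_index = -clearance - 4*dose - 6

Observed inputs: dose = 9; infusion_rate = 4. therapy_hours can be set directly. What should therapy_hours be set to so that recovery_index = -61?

Substituting into the clearance equation gives clearance = -2*therapy_hours + 17.
Substituting into the recovery_index equation gives recovery_index = 2*therapy_hours - 59.
Solve 2*therapy_hours - 59 = -61: therapy_hours = (-61 + 59) / 2 = -1.

therapy_hours = -1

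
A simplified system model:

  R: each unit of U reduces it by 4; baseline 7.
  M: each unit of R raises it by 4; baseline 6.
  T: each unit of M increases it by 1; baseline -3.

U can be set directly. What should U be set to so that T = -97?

U = 8

Substituting into the M equation gives M = -16*U + 34.
Substituting into the T equation gives T = -16*U + 31.
Solve -16*U + 31 = -97: U = (-97 - 31) / -16 = 8.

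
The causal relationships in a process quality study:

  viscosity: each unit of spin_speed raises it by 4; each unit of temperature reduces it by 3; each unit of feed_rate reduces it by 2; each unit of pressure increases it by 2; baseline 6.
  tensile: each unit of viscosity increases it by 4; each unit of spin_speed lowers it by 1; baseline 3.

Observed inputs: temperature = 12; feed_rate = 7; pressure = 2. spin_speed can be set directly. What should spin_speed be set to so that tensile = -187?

Substituting into the viscosity equation gives viscosity = 4*spin_speed - 40.
Substituting into the tensile equation gives tensile = 15*spin_speed - 157.
Solve 15*spin_speed - 157 = -187: spin_speed = (-187 + 157) / 15 = -2.

spin_speed = -2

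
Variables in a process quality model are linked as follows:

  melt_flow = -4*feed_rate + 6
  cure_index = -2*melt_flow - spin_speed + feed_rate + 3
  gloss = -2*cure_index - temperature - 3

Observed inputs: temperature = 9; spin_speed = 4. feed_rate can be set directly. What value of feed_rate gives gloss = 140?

Substituting into the cure_index equation gives cure_index = 9*feed_rate - 13.
Substituting into the gloss equation gives gloss = -18*feed_rate + 14.
Solve -18*feed_rate + 14 = 140: feed_rate = (140 - 14) / -18 = -7.

feed_rate = -7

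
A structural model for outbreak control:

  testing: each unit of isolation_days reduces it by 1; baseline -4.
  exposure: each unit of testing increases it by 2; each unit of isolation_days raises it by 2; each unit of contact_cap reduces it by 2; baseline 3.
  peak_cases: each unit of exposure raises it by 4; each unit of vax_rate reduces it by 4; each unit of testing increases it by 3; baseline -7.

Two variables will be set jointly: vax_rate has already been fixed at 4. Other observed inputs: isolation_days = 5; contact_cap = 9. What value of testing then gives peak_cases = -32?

With vax_rate held at 4:
Intervening on testing fixes its value directly, overriding its dependence on isolation_days.
Substituting into the exposure equation gives exposure = 2*testing - 5.
Substituting into the peak_cases equation gives peak_cases = 11*testing - 43.
Solve 11*testing - 43 = -32: testing = (-32 + 43) / 11 = 1.

testing = 1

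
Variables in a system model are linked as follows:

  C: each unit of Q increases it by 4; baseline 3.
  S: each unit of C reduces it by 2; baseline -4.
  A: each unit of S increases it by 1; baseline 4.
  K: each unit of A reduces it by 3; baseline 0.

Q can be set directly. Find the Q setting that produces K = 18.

Substituting into the S equation gives S = -8*Q - 10.
Substituting into the A equation gives A = -8*Q - 6.
Substituting into the K equation gives K = 24*Q + 18.
Solve 24*Q + 18 = 18: Q = (18 - 18) / 24 = 0.

Q = 0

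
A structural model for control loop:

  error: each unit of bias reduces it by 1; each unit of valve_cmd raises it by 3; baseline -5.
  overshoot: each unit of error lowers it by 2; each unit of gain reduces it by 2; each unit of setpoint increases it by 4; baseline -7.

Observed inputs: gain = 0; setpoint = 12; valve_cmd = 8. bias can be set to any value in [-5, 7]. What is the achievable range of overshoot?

-7 to 17

Substituting into the error equation gives error = -bias + 19.
So overshoot = 2*bias + 3.
Linear in bias, so extremes are at the endpoints: bias = -5 gives overshoot = -7; bias = 7 gives overshoot = 17.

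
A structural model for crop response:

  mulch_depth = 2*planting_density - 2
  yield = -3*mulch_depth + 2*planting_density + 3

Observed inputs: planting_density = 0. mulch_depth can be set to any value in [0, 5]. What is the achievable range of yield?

-12 to 3

Intervening on mulch_depth fixes its value directly, overriding its dependence on planting_density.
Substituting into the yield equation gives yield = -3*mulch_depth + 3.
Linear in mulch_depth, so extremes are at the endpoints: mulch_depth = 0 gives yield = 3; mulch_depth = 5 gives yield = -12.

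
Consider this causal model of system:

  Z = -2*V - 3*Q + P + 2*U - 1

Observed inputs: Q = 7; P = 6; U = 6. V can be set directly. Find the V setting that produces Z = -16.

V = 6

Substituting into the Z equation gives Z = -2*V - 4.
Solve -2*V - 4 = -16: V = (-16 + 4) / -2 = 6.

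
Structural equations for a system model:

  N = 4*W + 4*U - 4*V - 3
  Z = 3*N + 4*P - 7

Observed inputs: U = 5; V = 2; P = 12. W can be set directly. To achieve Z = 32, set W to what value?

W = -3

Substituting into the N equation gives N = 4*W + 9.
Z becomes 12*W + 68.
Solve 12*W + 68 = 32: W = (32 - 68) / 12 = -3.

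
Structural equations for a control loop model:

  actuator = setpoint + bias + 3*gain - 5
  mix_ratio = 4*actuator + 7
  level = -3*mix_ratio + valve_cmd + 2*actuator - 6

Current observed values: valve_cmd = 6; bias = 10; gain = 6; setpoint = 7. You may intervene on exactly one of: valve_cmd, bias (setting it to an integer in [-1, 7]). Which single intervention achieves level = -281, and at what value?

Intervening on valve_cmd: level = valve_cmd - 327. Reaching -281 requires valve_cmd = 46, outside [-1, 7].
Intervening on bias: with other inputs at their observed values, level = -10*bias - 221. Solving for -281 gives bias = 6, within [-1, 7].

set bias = 6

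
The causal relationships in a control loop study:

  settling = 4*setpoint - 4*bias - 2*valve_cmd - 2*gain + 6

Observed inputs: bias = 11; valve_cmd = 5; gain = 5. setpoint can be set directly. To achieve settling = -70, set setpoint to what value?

Substituting into the settling equation gives settling = 4*setpoint - 58.
Solve 4*setpoint - 58 = -70: setpoint = (-70 + 58) / 4 = -3.

setpoint = -3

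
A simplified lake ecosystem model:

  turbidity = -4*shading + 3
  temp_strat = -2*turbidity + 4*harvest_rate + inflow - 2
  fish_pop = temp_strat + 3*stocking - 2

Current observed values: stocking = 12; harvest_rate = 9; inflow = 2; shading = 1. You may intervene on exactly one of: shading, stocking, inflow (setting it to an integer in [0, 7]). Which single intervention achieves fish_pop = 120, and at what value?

set shading = 7

Intervening on shading: with other inputs at their observed values, fish_pop = 8*shading + 64. Solving for 120 gives shading = 7, within [0, 7].
Intervening on stocking: fish_pop = 3*stocking + 36. Reaching 120 requires stocking = 28, outside [0, 7].
Intervening on inflow: fish_pop = inflow + 70. Reaching 120 requires inflow = 50, outside [0, 7].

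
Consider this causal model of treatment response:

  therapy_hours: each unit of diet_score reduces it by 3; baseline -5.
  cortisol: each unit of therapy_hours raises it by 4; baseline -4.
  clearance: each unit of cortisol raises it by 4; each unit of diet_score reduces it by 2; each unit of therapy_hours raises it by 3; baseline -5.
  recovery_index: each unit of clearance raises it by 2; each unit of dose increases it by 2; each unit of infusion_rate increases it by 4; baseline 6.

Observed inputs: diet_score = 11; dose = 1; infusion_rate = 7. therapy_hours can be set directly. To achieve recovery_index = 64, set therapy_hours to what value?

therapy_hours = 3

Intervening on therapy_hours fixes its value directly, overriding its dependence on diet_score.
Substituting into the clearance equation gives clearance = 19*therapy_hours - 43.
Substituting into the recovery_index equation gives recovery_index = 38*therapy_hours - 50.
Solve 38*therapy_hours - 50 = 64: therapy_hours = (64 + 50) / 38 = 3.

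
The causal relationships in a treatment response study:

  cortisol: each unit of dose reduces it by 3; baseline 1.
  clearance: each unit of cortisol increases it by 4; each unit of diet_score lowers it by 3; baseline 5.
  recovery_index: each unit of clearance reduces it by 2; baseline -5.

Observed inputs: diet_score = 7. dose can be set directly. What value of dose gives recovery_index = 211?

Substituting into the clearance equation gives clearance = -12*dose - 12.
Substituting into the recovery_index equation gives recovery_index = 24*dose + 19.
Solve 24*dose + 19 = 211: dose = (211 - 19) / 24 = 8.

dose = 8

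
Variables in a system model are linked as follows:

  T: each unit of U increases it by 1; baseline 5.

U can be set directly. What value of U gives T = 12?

Solve U + 5 = 12: U = (12 - 5) / 1 = 7.

U = 7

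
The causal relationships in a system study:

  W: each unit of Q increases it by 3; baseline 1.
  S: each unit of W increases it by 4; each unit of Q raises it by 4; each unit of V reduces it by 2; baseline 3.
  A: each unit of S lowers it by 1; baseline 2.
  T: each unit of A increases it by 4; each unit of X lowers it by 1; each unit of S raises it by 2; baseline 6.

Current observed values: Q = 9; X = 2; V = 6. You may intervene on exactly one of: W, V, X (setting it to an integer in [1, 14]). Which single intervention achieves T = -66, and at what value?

set W = 3

Intervening on W: with other inputs at their observed values, T = -8*W - 42. Solving for -66 gives W = 3, within [1, 14].
Intervening on V: T = 4*V - 290. Reaching -66 requires V = 56, outside [1, 14].
Intervening on X: T = -X - 264. Reaching -66 requires X = -198, outside [1, 14].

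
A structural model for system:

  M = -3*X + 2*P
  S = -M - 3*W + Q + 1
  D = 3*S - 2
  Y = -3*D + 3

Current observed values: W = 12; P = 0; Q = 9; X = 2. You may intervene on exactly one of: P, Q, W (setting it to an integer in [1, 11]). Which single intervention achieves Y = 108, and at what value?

Intervening on P: Y = 18*P + 189. Reaching 108 requires P = -9/2, not an integer.
Intervening on Q: Y = -9*Q + 270. Reaching 108 requires Q = 18, outside [1, 11].
Intervening on W: with other inputs at their observed values, Y = 27*W - 135. Solving for 108 gives W = 9, within [1, 11].

set W = 9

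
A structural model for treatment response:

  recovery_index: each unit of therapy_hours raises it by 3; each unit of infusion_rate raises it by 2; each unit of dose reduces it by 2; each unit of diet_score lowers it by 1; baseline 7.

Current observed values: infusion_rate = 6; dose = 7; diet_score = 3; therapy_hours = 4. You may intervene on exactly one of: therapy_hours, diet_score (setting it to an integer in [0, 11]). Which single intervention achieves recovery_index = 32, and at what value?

set therapy_hours = 10

Intervening on therapy_hours: with other inputs at their observed values, recovery_index = 3*therapy_hours + 2. Solving for 32 gives therapy_hours = 10, within [0, 11].
Intervening on diet_score: recovery_index = -diet_score + 17. Reaching 32 requires diet_score = -15, outside [0, 11].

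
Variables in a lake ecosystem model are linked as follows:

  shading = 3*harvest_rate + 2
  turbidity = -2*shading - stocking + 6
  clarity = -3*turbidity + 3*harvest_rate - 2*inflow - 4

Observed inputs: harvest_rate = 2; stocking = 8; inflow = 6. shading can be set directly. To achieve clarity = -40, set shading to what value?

Intervening on shading fixes its value directly, overriding its dependence on harvest_rate.
Substituting into the turbidity equation gives turbidity = -2*shading - 2.
Substituting into the clarity equation gives clarity = 6*shading - 4.
Solve 6*shading - 4 = -40: shading = (-40 + 4) / 6 = -6.

shading = -6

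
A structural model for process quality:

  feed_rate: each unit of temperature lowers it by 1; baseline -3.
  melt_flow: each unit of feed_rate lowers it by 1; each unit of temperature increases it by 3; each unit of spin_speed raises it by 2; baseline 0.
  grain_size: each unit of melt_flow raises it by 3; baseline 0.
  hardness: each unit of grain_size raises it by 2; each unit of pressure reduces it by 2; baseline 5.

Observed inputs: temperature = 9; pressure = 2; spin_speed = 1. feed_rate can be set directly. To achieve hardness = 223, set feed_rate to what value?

Intervening on feed_rate fixes its value directly, overriding its dependence on temperature.
Substituting into the melt_flow equation gives melt_flow = -feed_rate + 29.
This gives grain_size = -3*feed_rate + 87.
Substituting into the hardness equation gives hardness = -6*feed_rate + 175.
Solve -6*feed_rate + 175 = 223: feed_rate = (223 - 175) / -6 = -8.

feed_rate = -8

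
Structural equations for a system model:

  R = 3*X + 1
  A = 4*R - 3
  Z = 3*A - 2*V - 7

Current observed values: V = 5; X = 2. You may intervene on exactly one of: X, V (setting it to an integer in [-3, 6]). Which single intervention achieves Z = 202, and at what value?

Intervening on X: with other inputs at their observed values, Z = 36*X - 14. Solving for 202 gives X = 6, within [-3, 6].
Intervening on V: Z = -2*V + 68. Reaching 202 requires V = -67, outside [-3, 6].

set X = 6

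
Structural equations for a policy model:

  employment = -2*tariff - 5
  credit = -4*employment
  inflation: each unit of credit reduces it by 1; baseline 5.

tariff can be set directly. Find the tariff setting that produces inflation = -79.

tariff = 8

Substituting into the credit equation gives credit = 8*tariff + 20.
inflation becomes -8*tariff - 15.
Solve -8*tariff - 15 = -79: tariff = (-79 + 15) / -8 = 8.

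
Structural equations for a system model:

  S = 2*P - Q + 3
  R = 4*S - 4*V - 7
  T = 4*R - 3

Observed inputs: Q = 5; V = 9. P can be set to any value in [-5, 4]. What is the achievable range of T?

Substituting into the S equation gives S = 2*P - 2.
This gives R = 8*P - 51.
This gives T = 32*P - 207.
Linear in P, so extremes are at the endpoints: P = -5 gives T = -367; P = 4 gives T = -79.

-367 to -79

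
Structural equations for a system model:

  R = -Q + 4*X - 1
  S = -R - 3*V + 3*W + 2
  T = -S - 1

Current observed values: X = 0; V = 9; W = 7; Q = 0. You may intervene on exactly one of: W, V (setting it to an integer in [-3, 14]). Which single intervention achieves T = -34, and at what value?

Intervening on W: T = -3*W + 23. Reaching -34 requires W = 19, outside [-3, 14].
Intervening on V: with other inputs at their observed values, T = 3*V - 25. Solving for -34 gives V = -3, within [-3, 14].

set V = -3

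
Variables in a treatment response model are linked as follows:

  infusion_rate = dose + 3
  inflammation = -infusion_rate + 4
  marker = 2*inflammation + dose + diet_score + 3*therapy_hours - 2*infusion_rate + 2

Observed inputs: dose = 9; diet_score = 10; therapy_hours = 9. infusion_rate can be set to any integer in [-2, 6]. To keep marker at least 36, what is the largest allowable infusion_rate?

infusion_rate = 5

Intervening on infusion_rate fixes its value directly, overriding its dependence on dose.
Substituting into the marker equation gives marker = -4*infusion_rate + 56.
Require -4*infusion_rate + 56 ≥ 36, so infusion_rate ≤ 5.
The largest integer in [-2, 6] satisfying this is 5.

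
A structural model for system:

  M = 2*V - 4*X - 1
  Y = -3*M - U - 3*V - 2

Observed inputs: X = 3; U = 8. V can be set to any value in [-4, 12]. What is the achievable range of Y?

Substituting into the M equation gives M = 2*V - 13.
Substituting into the Y equation gives Y = -9*V + 29.
Linear in V, so extremes are at the endpoints: V = -4 gives Y = 65; V = 12 gives Y = -79.

-79 to 65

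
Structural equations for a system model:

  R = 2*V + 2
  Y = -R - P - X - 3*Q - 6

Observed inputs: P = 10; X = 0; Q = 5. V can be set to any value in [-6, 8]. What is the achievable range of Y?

-49 to -21

Substituting into the Y equation gives Y = -2*V - 33.
Linear in V, so extremes are at the endpoints: V = -6 gives Y = -21; V = 8 gives Y = -49.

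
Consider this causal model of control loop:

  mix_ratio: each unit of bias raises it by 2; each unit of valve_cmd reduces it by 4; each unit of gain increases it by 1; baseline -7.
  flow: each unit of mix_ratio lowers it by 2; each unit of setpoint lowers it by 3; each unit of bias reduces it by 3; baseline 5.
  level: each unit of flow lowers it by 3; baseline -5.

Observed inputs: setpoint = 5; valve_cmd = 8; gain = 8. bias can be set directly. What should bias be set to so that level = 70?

bias = 11

Substituting into the mix_ratio equation gives mix_ratio = 2*bias - 31.
This gives flow = -7*bias + 52.
Substituting into the level equation gives level = 21*bias - 161.
Solve 21*bias - 161 = 70: bias = (70 + 161) / 21 = 11.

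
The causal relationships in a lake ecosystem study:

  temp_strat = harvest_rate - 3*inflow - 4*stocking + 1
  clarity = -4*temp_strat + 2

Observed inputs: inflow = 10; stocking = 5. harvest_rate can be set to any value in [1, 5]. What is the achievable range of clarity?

Substituting into the temp_strat equation gives temp_strat = harvest_rate - 49.
Substituting into the clarity equation gives clarity = -4*harvest_rate + 198.
Linear in harvest_rate, so extremes are at the endpoints: harvest_rate = 1 gives clarity = 194; harvest_rate = 5 gives clarity = 178.

178 to 194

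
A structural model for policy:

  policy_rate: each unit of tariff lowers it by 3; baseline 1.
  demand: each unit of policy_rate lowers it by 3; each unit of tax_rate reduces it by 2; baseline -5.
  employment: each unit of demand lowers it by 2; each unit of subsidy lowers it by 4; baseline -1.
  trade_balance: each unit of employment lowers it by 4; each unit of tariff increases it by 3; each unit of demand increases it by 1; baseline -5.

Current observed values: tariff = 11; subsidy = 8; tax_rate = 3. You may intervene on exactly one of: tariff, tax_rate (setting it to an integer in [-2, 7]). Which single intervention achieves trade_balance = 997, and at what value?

set tax_rate = -1

Intervening on tariff: trade_balance = 84*tariff + 1. Reaching 997 requires tariff = 83/7, not an integer.
Intervening on tax_rate: with other inputs at their observed values, trade_balance = -18*tax_rate + 979. Solving for 997 gives tax_rate = -1, within [-2, 7].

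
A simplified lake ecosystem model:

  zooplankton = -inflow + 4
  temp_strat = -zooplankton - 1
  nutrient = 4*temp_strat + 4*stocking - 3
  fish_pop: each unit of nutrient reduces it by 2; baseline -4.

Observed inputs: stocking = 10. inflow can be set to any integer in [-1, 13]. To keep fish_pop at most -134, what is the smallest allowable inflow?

inflow = 12

Substituting into the temp_strat equation gives temp_strat = inflow - 5.
This gives nutrient = 4*inflow + 17.
Substituting into the fish_pop equation gives fish_pop = -8*inflow - 38.
Require -8*inflow - 38 ≤ -134, so inflow ≥ 12.
The smallest integer in [-1, 13] satisfying this is 12.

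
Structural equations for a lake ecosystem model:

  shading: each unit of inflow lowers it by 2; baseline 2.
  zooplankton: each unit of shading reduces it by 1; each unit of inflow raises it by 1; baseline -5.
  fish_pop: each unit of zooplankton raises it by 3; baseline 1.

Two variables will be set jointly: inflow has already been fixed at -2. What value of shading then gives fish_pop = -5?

shading = -5

With inflow held at -2:
Intervening on shading fixes its value directly, overriding its dependence on inflow.
Substituting into the zooplankton equation gives zooplankton = -shading - 7.
This gives fish_pop = -3*shading - 20.
Solve -3*shading - 20 = -5: shading = (-5 + 20) / -3 = -5.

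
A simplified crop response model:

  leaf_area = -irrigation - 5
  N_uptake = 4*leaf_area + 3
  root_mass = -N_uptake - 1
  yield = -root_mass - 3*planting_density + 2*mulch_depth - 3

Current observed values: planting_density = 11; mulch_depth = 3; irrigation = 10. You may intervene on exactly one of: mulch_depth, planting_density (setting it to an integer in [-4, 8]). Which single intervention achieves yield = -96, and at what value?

set mulch_depth = -2

Intervening on mulch_depth: with other inputs at their observed values, yield = 2*mulch_depth - 92. Solving for -96 gives mulch_depth = -2, within [-4, 8].
Intervening on planting_density: yield = -3*planting_density - 53. Reaching -96 requires planting_density = 43/3, not an integer.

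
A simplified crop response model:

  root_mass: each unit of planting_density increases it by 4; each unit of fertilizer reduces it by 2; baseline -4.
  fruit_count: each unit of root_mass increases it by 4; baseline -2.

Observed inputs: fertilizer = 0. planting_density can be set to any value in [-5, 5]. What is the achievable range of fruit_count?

Substituting into the root_mass equation gives root_mass = 4*planting_density - 4.
Substituting into the fruit_count equation gives fruit_count = 16*planting_density - 18.
Linear in planting_density, so extremes are at the endpoints: planting_density = -5 gives fruit_count = -98; planting_density = 5 gives fruit_count = 62.

-98 to 62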